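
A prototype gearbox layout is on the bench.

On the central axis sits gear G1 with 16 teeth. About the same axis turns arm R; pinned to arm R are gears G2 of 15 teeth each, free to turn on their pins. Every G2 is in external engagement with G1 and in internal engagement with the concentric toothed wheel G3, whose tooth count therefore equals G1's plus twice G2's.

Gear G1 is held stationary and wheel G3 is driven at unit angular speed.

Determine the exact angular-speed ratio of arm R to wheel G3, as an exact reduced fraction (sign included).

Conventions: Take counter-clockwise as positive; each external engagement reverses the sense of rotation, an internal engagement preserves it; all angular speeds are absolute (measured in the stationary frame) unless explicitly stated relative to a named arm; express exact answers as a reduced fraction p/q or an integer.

planetary set (16T centre, 15T on arm, 46T internal) — Willis relation
ring teeth: 16 + 2·15 = 46
16(ω_sun−ω_arm) = −46(ω_ring−ω_arm),  ω_sun = 0, ω_ring = 1
16(0−ω_arm) = −46(1−ω_arm)  ⇒  62·ω_arm = 46  ⇒  ω_arm = 23/31
ω_out/ω_in = 23/31

23/31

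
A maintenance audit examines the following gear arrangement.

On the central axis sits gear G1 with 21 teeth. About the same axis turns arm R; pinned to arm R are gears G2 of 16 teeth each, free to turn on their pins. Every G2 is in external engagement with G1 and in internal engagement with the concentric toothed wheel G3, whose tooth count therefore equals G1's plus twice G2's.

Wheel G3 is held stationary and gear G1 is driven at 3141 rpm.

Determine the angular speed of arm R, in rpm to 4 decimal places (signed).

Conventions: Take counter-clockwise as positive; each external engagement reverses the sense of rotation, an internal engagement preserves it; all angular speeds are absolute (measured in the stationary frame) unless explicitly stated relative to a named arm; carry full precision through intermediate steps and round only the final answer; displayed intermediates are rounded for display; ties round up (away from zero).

planetary set (21T centre, 16T on arm, 53T internal) — Willis relation
normalise by the input: solve with ω_sun = 1, then scale by 3141 rpm
ring teeth: 21 + 2·16 = 53
21(ω_sun−ω_arm) = −53(ω_ring−ω_arm),  ω_ring = 0, ω_sun = 1
21(1−ω_arm) = −53(0−ω_arm)  ⇒  74·ω_arm = 21  ⇒  ω_arm = 21/74
scale: ω_arm = 21/74 × 3141 rpm = +891.3649 rpm

+891.3649 rpm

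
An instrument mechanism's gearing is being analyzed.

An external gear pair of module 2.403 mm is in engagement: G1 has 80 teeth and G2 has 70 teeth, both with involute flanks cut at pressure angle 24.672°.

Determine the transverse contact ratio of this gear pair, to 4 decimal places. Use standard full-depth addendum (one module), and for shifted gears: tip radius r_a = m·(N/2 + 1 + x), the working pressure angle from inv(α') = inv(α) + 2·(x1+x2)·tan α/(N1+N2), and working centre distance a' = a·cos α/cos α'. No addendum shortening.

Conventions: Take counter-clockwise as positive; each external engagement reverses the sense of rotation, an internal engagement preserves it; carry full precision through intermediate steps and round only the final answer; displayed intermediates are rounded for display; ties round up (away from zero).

1.5857

class = single-mesh tooth geometry [involute pair 80T × 70T, m = 2.403]
base radii: r_b1 = 87.345424, r_b2 = 76.427246
tip radii: r_a1 = 98.523000, r_a2 = 86.508000
no profile shift: α' = α, a' = a
action lengths: √(r_a1²−r_b1²) = 45.580242, √(r_a2²−r_b2²) = 40.527893
base pitch p_b = π·m·cos α = 6.860094
CR = (45.580242 + 40.527893 − 180.225000·sin 24.67200°)/6.860094 = 1.585702
contact ratio ≈ 1.5857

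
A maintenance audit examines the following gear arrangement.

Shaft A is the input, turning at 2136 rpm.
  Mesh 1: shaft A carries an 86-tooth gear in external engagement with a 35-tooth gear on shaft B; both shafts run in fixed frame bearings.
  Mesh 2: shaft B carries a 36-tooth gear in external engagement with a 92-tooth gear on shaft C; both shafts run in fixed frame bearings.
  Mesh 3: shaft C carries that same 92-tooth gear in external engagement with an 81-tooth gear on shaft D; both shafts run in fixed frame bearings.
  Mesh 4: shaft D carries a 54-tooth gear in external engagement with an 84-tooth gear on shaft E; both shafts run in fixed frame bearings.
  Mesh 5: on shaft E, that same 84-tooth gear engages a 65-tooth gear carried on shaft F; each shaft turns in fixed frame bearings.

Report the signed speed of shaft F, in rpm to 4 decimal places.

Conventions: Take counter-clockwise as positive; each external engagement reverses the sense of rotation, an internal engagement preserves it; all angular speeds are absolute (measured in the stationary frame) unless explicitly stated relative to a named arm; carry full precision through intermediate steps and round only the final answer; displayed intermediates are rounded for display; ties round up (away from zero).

-1937.8919 rpm

recognized (6 fixed axles, 5 meshes): fixed-axis compound train
mesh 1 [86T→35T]: ω = 2136.0000×86/35 = 5248.4571 rpm, sense flips to −
mesh 2 [36T→92T]: ω = 5248.4571×36/92 = 2053.7441 rpm, sense flips to +
mesh 3 [92T→81T]: ω = 2053.7441×92/81 = 2332.6476 rpm, sense flips to −
mesh 4 [54T→84T]: ω = 2332.6476×54/84 = 1499.5592 rpm, sense flips to +
mesh 5 [84T→65T]: ω = 1499.5592×84/65 = 1937.8919 rpm, sense flips to −
signed output speed = -1937.8919 rpm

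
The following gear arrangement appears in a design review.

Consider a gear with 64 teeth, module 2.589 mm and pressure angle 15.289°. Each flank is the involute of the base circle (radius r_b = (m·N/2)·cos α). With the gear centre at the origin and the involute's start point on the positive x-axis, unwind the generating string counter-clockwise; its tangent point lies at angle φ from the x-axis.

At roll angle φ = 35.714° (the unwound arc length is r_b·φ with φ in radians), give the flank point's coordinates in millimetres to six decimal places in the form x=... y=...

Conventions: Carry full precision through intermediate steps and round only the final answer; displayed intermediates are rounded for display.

recognized (one wheel, involute flank): single-mesh tooth geometry, m = 2.589, N = 64
pitch radius r_p = m·N/2 = 2.589·64/2 = 82.848000
base radius r_b = r_p·cos α = 82.848000·cos 15.289° = 79.915849
roll angle φ = 35.714° = 0.62332689 rad
x = r_b·(cos φ + φ·sin φ) = 93.965176
y = r_b·(sin φ − φ·cos φ) = 6.204268

x=93.965176 y=6.204268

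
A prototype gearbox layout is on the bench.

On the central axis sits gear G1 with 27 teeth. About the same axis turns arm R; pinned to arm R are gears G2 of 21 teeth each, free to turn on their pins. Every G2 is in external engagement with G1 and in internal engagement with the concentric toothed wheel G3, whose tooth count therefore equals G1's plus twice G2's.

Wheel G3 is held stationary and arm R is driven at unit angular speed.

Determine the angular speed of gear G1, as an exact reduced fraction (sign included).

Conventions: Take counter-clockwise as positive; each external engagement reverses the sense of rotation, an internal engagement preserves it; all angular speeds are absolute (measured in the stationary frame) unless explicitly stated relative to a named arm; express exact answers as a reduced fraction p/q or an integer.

recognized (axles ride arm R): planetary set, 27/21/69 teeth
ring teeth: 27 + 2·21 = 69
27(ω_sun−ω_arm) = −69(ω_ring−ω_arm),  ω_ring = 0, ω_arm = 1
ω_sun = 1 − (69/27)(0−1) = 32/9
exact speed ratio = 32/9

32/9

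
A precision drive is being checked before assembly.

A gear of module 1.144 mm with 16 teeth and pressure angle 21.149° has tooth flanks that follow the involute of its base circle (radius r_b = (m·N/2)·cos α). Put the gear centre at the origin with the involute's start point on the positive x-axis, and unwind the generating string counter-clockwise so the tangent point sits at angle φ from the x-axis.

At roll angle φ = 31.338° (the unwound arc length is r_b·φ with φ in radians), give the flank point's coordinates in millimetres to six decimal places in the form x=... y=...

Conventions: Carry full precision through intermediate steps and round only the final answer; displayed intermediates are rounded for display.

recognized (one wheel, involute flank): single-mesh tooth geometry, m = 1.144, N = 16
pitch radius r_p = m·N/2 = 1.144·16/2 = 9.152000
base radius r_b = r_p·cos α = 9.152000·cos 21.149° = 8.535570
roll angle φ = 31.338° = 0.54695128 rad
x = r_b·(cos φ + φ·sin φ) = 9.718392
y = r_b·(sin φ − φ·cos φ) = 0.451761

x=9.718392 y=0.451761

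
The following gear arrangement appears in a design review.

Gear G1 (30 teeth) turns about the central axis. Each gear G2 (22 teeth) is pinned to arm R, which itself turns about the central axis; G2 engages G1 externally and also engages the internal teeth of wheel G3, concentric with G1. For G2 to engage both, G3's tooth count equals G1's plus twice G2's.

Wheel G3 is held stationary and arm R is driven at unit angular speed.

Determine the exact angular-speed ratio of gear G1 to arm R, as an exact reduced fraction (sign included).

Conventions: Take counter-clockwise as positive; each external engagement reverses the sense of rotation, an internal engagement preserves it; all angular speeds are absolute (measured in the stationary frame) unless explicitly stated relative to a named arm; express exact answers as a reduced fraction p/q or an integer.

52/15

planetary set (30T centre, 22T on arm, 74T internal) — Willis relation
ring teeth: 30 + 2·22 = 74
30(ω_sun−ω_arm) = −74(ω_ring−ω_arm),  ω_ring = 0, ω_arm = 1
ω_sun = 1 − (74/30)(0−1) = 52/15
ω_out/ω_in = 52/15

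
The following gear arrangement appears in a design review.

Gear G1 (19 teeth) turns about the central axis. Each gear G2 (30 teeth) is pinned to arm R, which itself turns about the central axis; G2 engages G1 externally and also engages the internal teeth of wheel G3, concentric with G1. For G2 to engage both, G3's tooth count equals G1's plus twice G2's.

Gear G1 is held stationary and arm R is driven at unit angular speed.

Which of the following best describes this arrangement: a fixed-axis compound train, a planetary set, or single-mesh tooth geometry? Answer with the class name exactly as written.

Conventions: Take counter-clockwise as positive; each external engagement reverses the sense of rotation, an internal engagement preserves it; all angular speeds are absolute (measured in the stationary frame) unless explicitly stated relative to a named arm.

topology: planetary set — G1 19T / G2 30T / G3 79T, arm = carrier (Willis)
classification: planetary set

planetary set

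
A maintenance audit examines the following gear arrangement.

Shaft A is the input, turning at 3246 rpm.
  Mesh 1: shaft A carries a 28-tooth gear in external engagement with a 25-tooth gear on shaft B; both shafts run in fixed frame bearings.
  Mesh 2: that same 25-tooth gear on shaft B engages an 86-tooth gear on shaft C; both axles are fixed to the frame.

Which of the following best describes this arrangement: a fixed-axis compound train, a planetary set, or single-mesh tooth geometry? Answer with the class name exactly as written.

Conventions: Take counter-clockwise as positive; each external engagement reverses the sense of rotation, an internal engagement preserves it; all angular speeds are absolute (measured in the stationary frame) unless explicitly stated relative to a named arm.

fixed-axis compound train

recognized (3 fixed axles, 2 meshes): fixed-axis compound train
classification: fixed-axis compound train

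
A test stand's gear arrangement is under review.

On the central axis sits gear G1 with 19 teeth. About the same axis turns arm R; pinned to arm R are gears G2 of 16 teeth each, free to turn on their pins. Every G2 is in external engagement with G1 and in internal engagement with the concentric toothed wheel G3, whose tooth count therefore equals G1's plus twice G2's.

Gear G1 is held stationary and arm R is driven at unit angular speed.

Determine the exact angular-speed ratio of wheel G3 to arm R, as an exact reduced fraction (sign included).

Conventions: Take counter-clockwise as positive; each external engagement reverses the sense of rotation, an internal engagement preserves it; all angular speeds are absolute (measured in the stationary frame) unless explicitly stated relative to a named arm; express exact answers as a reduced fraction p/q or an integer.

class = planetary set [G3 = 19+2·16 = 51; Willis about the carrier]
ring teeth: 19 + 2·16 = 51
19(ω_sun−ω_arm) = −51(ω_ring−ω_arm),  ω_sun = 0, ω_arm = 1
ω_ring = 1 − (19/51)(0−1) = 70/51
ω_out/ω_in = 70/51

70/51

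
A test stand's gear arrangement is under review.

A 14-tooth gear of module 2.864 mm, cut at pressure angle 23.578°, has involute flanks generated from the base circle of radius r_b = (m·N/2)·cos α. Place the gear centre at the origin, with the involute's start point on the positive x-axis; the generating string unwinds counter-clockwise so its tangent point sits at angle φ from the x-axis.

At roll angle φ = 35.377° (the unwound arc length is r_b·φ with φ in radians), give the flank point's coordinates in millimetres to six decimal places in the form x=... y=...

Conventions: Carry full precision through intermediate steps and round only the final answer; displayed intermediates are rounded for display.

class = single-mesh tooth geometry [base-circle involute, m = 2.864, 14T]
pitch radius r_p = m·N/2 = 2.864·14/2 = 20.048000
base radius r_b = r_p·cos α = 20.048000·cos 23.578° = 18.374320
roll angle φ = 35.377° = 0.61744513 rad
x = r_b·(cos φ + φ·sin φ) = 21.550001
y = r_b·(sin φ − φ·cos φ) = 1.387513

x=21.550001 y=1.387513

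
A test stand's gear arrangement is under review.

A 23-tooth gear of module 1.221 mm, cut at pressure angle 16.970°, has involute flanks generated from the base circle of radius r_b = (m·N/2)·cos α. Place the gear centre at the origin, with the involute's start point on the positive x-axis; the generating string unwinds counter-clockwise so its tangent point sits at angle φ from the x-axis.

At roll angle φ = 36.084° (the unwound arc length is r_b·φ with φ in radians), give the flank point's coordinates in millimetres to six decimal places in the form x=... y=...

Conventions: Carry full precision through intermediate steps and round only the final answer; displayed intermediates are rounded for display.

recognized (one wheel, involute flank): single-mesh tooth geometry, m = 1.221, N = 23
pitch radius r_p = m·N/2 = 1.221·23/2 = 14.041500
base radius r_b = r_p·cos α = 14.041500·cos 16.970° = 13.430101
roll angle φ = 36.084° = 0.62978461 rad
x = r_b·(cos φ + φ·sin φ) = 15.835151
y = r_b·(sin φ − φ·cos φ) = 1.074509

x=15.835151 y=1.074509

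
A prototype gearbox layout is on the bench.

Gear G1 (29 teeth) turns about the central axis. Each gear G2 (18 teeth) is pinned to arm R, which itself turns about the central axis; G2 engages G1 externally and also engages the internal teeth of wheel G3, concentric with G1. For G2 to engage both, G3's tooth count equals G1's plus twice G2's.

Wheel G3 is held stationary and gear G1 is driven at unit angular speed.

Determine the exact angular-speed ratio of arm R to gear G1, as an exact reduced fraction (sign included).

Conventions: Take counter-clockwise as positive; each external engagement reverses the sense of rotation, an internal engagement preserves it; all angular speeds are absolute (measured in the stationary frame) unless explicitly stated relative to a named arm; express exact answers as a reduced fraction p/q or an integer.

29/94

recognized (axles ride arm R): planetary set, 29/18/65 teeth
ring teeth: 29 + 2·18 = 65
29(ω_sun−ω_arm) = −65(ω_ring−ω_arm),  ω_ring = 0, ω_sun = 1
29(1−ω_arm) = −65(0−ω_arm)  ⇒  94·ω_arm = 29  ⇒  ω_arm = 29/94
ω_out/ω_in = 29/94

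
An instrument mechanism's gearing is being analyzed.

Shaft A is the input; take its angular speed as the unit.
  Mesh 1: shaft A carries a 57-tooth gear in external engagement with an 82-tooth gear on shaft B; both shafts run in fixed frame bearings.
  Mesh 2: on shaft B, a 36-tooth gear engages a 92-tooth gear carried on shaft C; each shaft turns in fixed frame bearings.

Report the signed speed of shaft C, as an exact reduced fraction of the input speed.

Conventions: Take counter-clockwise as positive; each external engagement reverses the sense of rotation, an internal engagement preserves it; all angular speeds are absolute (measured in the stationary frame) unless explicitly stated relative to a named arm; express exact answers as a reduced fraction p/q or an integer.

2-mesh fixed-axis compound train (all bearings frame-fixed)
mesh 1 [57T→82T]: |ω|/ω_in = 1×57/82 = 57/82, sense flips to −
mesh 2 [36T→92T]: |ω|/ω_in = (57/82)×36/92 = 513/1886, sense flips to +
signed output speed (× input speed) = 513/1886

513/1886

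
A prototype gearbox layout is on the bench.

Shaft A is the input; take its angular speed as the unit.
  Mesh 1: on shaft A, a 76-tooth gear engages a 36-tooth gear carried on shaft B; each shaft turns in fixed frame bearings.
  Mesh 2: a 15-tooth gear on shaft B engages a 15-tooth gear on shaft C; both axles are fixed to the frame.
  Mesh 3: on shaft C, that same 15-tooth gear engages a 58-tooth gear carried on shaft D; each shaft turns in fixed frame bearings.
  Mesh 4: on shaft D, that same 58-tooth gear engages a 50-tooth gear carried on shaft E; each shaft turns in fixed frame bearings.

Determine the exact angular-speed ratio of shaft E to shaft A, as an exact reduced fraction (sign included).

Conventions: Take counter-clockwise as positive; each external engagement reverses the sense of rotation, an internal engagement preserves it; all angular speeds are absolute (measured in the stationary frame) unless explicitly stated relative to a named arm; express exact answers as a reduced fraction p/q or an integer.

class = fixed-axis compound train [4 meshes; 4 ratios multiply, 4 sense flips]
mesh 1 [76T→36T]: running ratio 19/9, sense −
mesh 2 [15T→15T]: running ratio 19/9, sense +
mesh 3 [15T→58T]: running ratio 95/174, sense −
mesh 4 [58T→50T]: running ratio 19/30, sense +
ω_out/ω_in = 19/30

19/30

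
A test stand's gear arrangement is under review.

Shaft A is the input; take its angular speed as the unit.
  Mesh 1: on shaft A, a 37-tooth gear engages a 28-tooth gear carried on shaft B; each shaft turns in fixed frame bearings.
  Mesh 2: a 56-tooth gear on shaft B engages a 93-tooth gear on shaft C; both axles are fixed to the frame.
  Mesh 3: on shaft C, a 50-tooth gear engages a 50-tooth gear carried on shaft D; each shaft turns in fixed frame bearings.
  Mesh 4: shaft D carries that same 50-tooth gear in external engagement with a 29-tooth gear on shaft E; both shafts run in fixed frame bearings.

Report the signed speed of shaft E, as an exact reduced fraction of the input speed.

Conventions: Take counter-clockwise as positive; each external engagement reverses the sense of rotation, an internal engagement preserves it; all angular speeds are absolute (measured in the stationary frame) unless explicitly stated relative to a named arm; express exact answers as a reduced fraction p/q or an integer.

4-mesh fixed-axis compound train (all bearings frame-fixed)
mesh 1 [37T→28T]: |ω|/ω_in = 1×37/28 = 37/28, sense flips to −
mesh 2 [56T→93T]: |ω|/ω_in = (37/28)×56/93 = 74/93, sense flips to +
mesh 3 [50T→50T]: |ω|/ω_in = (74/93)×50/50 = 74/93, sense flips to −
mesh 4 [50T→29T]: |ω|/ω_in = (74/93)×50/29 = 3700/2697, sense flips to +
signed output speed (× input speed) = 3700/2697

3700/2697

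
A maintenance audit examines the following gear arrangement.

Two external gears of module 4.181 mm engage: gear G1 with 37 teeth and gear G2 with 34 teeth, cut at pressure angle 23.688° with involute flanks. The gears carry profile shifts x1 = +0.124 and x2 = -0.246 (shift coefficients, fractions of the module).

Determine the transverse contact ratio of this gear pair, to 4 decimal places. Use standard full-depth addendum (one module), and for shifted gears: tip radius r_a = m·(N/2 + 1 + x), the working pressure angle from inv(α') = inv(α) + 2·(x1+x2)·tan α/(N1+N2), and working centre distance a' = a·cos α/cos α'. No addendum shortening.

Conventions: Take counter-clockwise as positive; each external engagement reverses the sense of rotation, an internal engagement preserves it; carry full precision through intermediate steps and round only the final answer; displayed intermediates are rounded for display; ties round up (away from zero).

topology: single-mesh involute geometry — m = 4.181, 37T/34T pair
base radii: r_b1 = 70.831638, r_b2 = 65.088532
tip radii: r_a1 = 82.047944, r_a2 = 74.229474
inv(α') = inv(23.688°) + 2·(+0.124-0.246)·tan α/(37+34) = 0.02377823  ⇒  α' = 23.22930°
a' = a·cos α / cos α' = 148.4255·cos 23.688°/cos 23.22930° = 147.910736
action lengths: √(r_a1²−r_b1²) = 41.409470, √(r_a2²−r_b2²) = 35.686101
base pitch p_b = π·m·cos α = 12.028333
CR = (41.409470 + 35.686101 − 147.910736·sin 23.22930°)/12.028333 = 1.559470
contact ratio ≈ 1.5595

1.5595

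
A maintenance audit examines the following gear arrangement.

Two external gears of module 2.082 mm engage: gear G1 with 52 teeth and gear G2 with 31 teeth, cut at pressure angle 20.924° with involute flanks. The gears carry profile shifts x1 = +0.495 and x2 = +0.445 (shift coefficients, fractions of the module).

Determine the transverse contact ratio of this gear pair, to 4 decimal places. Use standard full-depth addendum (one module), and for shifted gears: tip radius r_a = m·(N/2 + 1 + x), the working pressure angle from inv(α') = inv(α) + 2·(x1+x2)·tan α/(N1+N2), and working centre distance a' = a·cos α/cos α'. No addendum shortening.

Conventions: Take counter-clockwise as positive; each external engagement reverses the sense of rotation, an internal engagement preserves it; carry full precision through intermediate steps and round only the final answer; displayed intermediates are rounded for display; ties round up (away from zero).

1.5557

single-mesh involute tooth geometry (52T engaging 31T at module 2.082)
base radii: r_b1 = 50.562263, r_b2 = 30.142888
tip radii: r_a1 = 57.244590, r_a2 = 35.279490
inv(α') = inv(20.924°) + 2·(+0.495+0.445)·tan α/(52+31) = 0.02581051  ⇒  α' = 23.84301°
a' = a·cos α / cos α' = 86.4030·cos 20.924°/cos 23.84301° = 88.235476
action lengths: √(r_a1²−r_b1²) = 26.840280, √(r_a2²−r_b2²) = 18.331632
base pitch p_b = π·m·cos α = 6.109463
CR = (26.840280 + 18.331632 − 88.235476·sin 23.84301°)/6.109463 = 1.555670
contact ratio ≈ 1.5557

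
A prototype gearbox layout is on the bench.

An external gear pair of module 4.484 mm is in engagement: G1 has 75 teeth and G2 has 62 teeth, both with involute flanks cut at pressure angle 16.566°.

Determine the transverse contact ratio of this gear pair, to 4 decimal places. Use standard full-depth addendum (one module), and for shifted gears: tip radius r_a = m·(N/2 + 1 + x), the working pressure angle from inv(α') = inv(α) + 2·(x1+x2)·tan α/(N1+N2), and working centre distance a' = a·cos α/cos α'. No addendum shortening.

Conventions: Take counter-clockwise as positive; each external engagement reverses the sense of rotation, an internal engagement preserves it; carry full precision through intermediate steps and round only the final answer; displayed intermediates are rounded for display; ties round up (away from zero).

2.0405

recognized (one external pair, fixed centres): single-mesh tooth geometry, m = 4.484, N1 = 75, N2 = 62
base radii: r_b1 = 161.170419, r_b2 = 133.234213
tip radii: r_a1 = 172.634000, r_a2 = 143.488000
no profile shift: α' = α, a' = a
action lengths: √(r_a1²−r_b1²) = 61.859469, √(r_a2²−r_b2²) = 53.267726
base pitch p_b = π·m·cos α = 13.502181
CR = (61.859469 + 53.267726 − 307.154000·sin 16.56600°)/13.502181 = 2.040526
contact ratio ≈ 2.0405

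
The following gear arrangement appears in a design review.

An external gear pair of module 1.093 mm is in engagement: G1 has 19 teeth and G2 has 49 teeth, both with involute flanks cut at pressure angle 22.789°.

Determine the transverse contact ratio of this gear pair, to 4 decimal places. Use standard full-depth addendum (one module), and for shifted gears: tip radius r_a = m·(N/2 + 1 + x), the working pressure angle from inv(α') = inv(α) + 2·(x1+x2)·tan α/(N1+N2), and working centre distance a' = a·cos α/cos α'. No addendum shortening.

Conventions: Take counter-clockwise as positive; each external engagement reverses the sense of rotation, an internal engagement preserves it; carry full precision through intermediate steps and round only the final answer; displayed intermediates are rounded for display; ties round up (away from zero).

1.5386

topology: single-mesh involute geometry — m = 1.093, 19T/49T pair
base radii: r_b1 = 9.572938, r_b2 = 24.688104
tip radii: r_a1 = 11.476500, r_a2 = 27.871500
no profile shift: α' = α, a' = a
action lengths: √(r_a1²−r_b1²) = 6.330000, √(r_a2²−r_b2²) = 12.935147
base pitch p_b = π·m·cos α = 3.165713
CR = (6.330000 + 12.935147 − 37.162000·sin 22.78900°)/3.165713 = 1.538633
contact ratio ≈ 1.5386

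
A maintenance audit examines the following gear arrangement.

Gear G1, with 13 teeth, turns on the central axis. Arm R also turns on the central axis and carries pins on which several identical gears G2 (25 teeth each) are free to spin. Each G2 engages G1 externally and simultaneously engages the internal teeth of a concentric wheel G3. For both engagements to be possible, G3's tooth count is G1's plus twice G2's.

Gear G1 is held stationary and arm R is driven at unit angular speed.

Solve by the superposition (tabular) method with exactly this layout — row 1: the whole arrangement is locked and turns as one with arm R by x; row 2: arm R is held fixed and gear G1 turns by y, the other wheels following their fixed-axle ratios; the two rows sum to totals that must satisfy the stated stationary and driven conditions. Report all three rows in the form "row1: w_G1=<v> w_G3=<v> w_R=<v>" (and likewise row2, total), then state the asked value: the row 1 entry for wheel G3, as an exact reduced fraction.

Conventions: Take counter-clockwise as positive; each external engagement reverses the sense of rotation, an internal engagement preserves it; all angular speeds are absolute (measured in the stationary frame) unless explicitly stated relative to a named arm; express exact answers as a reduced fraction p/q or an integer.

topology: planetary set — G1 13T / G2 25T / G3 63T, arm = carrier (Willis)
row 1 — lock + rotate with arm: ω_sun = ω_ring = ω_arm = x
row 2 — arm fixed, fixed-axis ratios: sun y, ring −(13/63)·y, arm 0
boundary: total ω_sun = x + y = 0 and total ω_arm = x = 1  ⇒  y = -1, x = 1
row 2 ring = −(13/63)·(-1) = 13/63
totals (row 1 + row 2): sun 1 + (-1) = 0, ring 1 + 13/63 = 76/63, arm 1 + 0 = 1
asked cell (row1, ring) = 1

row1: w_G1=1 w_G3=1 w_R=1
row2: w_G1=-1 w_G3=13/63 w_R=0
total: w_G1=0 w_G3=76/63 w_R=1
asked value: 1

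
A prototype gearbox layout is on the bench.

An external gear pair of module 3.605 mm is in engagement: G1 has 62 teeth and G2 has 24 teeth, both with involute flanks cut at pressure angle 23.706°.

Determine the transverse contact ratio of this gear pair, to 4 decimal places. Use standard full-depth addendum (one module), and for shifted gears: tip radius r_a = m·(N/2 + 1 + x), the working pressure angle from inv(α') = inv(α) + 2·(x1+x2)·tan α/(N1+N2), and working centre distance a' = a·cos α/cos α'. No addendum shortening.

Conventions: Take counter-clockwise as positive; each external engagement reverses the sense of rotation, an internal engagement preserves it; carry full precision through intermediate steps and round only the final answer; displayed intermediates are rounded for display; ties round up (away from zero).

recognized (one external pair, fixed centres): single-mesh tooth geometry, m = 3.605, N1 = 62, N2 = 24
base radii: r_b1 = 102.325169, r_b2 = 39.609743
tip radii: r_a1 = 115.360000, r_a2 = 46.865000
no profile shift: α' = α, a' = a
action lengths: √(r_a1²−r_b1²) = 53.268091, √(r_a2²−r_b2²) = 25.047884
base pitch p_b = π·m·cos α = 10.369806
CR = (53.268091 + 25.047884 − 155.015000·sin 23.70600°)/10.369806 = 1.542283
contact ratio ≈ 1.5423

1.5423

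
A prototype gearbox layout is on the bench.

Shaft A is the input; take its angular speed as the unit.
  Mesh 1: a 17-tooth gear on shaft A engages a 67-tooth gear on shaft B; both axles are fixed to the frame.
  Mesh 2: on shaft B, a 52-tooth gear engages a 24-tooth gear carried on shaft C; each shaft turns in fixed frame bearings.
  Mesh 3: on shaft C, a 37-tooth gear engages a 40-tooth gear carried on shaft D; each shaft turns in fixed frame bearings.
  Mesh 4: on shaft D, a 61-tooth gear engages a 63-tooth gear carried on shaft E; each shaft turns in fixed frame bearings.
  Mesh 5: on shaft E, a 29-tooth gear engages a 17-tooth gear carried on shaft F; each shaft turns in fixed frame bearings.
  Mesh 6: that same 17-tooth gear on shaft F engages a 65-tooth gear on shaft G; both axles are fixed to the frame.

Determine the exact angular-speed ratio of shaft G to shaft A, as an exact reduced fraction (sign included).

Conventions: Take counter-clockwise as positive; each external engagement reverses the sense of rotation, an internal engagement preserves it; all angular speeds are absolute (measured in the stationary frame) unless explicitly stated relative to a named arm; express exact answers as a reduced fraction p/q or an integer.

1112701/5065200

class = fixed-axis compound train [6 meshes; 6 ratios multiply, 6 sense flips]
mesh 1 [17T→67T]: running ratio 17/67, sense −
mesh 2 [52T→24T]: running ratio 221/402, sense +
mesh 3 [37T→40T]: running ratio 8177/16080, sense −
mesh 4 [61T→63T]: running ratio 498797/1013040, sense +
mesh 5 [29T→17T]: running ratio 850889/1013040, sense −
mesh 6 [17T→65T]: running ratio 1112701/5065200, sense +
ω_out/ω_in = 1112701/5065200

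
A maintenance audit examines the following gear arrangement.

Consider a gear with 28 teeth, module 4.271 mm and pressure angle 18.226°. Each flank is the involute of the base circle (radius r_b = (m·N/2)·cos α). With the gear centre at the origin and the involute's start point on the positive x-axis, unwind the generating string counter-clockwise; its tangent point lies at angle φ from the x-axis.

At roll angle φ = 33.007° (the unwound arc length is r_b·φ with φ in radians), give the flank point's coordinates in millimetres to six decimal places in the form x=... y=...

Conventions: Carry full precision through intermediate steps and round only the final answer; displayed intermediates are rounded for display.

class = single-mesh tooth geometry [base-circle involute, m = 4.271, 28T]
pitch radius r_p = m·N/2 = 4.271·28/2 = 59.794000
base radius r_b = r_p·cos α = 59.794000·cos 18.226° = 56.794148
roll angle φ = 33.007° = 0.57608083 rad
x = r_b·(cos φ + φ·sin φ) = 65.450664
y = r_b·(sin φ − φ·cos φ) = 3.500666

x=65.450664 y=3.500666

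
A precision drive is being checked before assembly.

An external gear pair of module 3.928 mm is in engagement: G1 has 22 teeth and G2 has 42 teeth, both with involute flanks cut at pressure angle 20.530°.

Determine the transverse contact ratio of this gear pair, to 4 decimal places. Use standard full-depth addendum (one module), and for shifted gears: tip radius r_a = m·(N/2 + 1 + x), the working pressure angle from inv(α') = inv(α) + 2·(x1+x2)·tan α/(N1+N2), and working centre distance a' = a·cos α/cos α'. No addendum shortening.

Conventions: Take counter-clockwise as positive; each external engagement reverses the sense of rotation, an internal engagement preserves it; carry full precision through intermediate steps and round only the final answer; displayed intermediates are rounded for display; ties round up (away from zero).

recognized (one external pair, fixed centres): single-mesh tooth geometry, m = 3.928, N1 = 22, N2 = 42
base radii: r_b1 = 40.463803, r_b2 = 77.249079
tip radii: r_a1 = 47.136000, r_a2 = 86.416000
no profile shift: α' = α, a' = a
action lengths: √(r_a1²−r_b1²) = 24.176085, √(r_a2²−r_b2²) = 38.733768
base pitch p_b = π·m·cos α = 11.556435
CR = (24.176085 + 38.733768 − 125.696000·sin 20.53000°)/11.556435 = 1.629269
contact ratio ≈ 1.6293

1.6293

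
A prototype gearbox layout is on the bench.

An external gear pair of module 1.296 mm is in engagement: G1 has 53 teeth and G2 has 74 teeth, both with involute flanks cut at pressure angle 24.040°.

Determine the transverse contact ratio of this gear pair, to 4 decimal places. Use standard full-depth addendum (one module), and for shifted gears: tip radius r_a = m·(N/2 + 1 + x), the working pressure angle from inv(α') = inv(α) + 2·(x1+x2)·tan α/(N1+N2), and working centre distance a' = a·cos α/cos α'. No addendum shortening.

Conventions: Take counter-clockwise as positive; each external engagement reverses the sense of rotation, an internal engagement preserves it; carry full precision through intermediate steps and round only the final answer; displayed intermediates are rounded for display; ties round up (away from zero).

topology: single-mesh involute geometry — m = 1.296, 53T/74T pair
base radii: r_b1 = 31.365045, r_b2 = 43.792705
tip radii: r_a1 = 35.640000, r_a2 = 49.248000
no profile shift: α' = α, a' = a
action lengths: √(r_a1²−r_b1²) = 16.924643, √(r_a2²−r_b2²) = 22.529192
base pitch p_b = π·m·cos α = 3.718347
CR = (16.924643 + 22.529192 − 82.296000·sin 24.04000°)/3.718347 = 1.594407
contact ratio ≈ 1.5944

1.5944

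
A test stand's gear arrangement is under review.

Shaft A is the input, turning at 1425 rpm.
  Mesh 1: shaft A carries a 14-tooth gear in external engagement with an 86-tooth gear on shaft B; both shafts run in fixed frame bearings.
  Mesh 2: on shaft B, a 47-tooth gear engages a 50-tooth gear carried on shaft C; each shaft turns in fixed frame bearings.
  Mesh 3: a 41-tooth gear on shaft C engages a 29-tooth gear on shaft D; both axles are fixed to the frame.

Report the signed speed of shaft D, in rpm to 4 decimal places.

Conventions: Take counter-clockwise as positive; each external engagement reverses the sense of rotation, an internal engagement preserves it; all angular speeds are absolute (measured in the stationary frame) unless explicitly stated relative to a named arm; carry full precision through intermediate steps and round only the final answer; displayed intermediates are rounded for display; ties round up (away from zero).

-308.2891 rpm

class = fixed-axis compound train [3 meshes; 3 ratios multiply, 3 sense flips]
mesh 1 [14T→86T]: ω = 1425.0000×14/86 = 231.9767 rpm, sense flips to −
mesh 2 [47T→50T]: ω = 231.9767×47/50 = 218.0581 rpm, sense flips to +
mesh 3 [41T→29T]: ω = 218.0581×41/29 = 308.2891 rpm, sense flips to −
signed output speed = -308.2891 rpm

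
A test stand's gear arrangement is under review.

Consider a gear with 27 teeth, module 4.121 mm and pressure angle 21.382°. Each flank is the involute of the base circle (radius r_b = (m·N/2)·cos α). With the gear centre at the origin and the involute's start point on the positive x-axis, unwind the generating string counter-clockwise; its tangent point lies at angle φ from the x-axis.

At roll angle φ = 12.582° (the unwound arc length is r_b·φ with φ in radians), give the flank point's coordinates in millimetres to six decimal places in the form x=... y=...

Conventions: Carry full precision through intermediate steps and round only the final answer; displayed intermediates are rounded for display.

class = single-mesh tooth geometry [base-circle involute, m = 4.121, 27T]
pitch radius r_p = m·N/2 = 4.121·27/2 = 55.633500
base radius r_b = r_p·cos α = 55.633500·cos 21.382° = 51.804268
roll angle φ = 12.582° = 0.21959733 rad
x = r_b·(cos φ + φ·sin φ) = 53.038328
y = r_b·(sin φ − φ·cos φ) = 0.181983

x=53.038328 y=0.181983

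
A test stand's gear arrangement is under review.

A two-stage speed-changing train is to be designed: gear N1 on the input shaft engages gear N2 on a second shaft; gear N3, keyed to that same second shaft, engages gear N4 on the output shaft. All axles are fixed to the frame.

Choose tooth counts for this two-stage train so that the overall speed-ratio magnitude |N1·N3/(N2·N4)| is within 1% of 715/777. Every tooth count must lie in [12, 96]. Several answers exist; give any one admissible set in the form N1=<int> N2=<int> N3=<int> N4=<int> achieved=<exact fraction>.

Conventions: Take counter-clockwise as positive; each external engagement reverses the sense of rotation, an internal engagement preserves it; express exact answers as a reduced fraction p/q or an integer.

design class (target 715/777): fixed-axis compound train
target = 715/777 in lowest terms: an exact hit needs N1·N3 = k·715 and N2·N4 = k·777 for one integer k, every count in [12, 96]; additionally prefer no 1:1 stage (N1 ≠ N2, N3 ≠ N4)
k = 1: N1·N3 = 715 = 13·55, N2·N4 = 777 = 21·37
achieved = 13·55/(21·37) = 715/777; |achieved − target| = 0 ≤ 143/15540 ✓

N1=13 N2=21 N3=55 N4=37 achieved=715/777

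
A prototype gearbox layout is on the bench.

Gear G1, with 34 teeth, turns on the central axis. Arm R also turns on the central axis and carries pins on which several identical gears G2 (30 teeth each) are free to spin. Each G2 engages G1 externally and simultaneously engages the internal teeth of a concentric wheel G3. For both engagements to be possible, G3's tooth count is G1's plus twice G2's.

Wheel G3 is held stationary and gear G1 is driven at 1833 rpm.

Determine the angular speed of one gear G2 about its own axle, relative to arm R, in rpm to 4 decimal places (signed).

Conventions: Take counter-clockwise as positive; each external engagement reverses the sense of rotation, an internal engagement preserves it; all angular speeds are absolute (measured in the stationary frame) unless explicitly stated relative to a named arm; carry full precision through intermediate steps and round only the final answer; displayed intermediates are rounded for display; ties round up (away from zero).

-1525.5906 rpm

recognized (axles ride arm R): planetary set, 34/30/94 teeth
normalise by the input: solve with ω_sun = 1, then scale by 1833 rpm
ring teeth: 34 + 2·30 = 94
34(ω_sun−ω_arm) = −94(ω_ring−ω_arm),  ω_ring = 0, ω_sun = 1
34(1−ω_arm) = −94(0−ω_arm)  ⇒  128·ω_arm = 34  ⇒  ω_arm = 17/64
sun–planet mesh: 34·(1−17/64) = −30·(ω_p−ω_arm)  ⇒  ω_p−ω_arm = -799/960
scale: ω_p−ω_arm = -799/960 × 1833 rpm = -1525.5906 rpm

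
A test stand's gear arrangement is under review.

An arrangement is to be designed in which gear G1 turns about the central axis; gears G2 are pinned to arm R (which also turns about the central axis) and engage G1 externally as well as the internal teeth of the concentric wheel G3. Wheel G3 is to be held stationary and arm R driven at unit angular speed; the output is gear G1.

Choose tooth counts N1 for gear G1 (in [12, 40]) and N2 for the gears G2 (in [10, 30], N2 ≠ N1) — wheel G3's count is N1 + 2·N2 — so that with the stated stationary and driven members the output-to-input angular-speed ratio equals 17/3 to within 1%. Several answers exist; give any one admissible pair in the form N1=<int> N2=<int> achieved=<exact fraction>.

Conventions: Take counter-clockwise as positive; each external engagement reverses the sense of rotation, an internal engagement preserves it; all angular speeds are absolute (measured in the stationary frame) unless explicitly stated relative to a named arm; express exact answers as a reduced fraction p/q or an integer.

design class (target 17/3): planetary set
Willis with ω_ring = 0: ω_sun/ω_arm = (N1+N3)/N1; set equal to 17/3  ⇒  N3/N1 = 17/3 − 1 = 14/3
N3 = N1 + 2·N2  ⇒  N2/N1 = (N3/N1 − 1)/2 = (14/3 − 1)/2 = 11/6
smallest multiple with N1 ≥ 12 and N2 ≥ 10: k = 2  ⇒  N1 = 2·6 = 12, N2 = 2·11 = 22 (N1 ≤ 40, N2 ≤ 30, N2 ≠ N1 ✓), N3 = 12 + 2·22 = 56
check: (N1+N3)/N1 with N1 = 12, N3 = 56 gives 17/3; |achieved − target| = 0 ≤ 17/300 ✓

N1=12 N2=22 achieved=17/3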